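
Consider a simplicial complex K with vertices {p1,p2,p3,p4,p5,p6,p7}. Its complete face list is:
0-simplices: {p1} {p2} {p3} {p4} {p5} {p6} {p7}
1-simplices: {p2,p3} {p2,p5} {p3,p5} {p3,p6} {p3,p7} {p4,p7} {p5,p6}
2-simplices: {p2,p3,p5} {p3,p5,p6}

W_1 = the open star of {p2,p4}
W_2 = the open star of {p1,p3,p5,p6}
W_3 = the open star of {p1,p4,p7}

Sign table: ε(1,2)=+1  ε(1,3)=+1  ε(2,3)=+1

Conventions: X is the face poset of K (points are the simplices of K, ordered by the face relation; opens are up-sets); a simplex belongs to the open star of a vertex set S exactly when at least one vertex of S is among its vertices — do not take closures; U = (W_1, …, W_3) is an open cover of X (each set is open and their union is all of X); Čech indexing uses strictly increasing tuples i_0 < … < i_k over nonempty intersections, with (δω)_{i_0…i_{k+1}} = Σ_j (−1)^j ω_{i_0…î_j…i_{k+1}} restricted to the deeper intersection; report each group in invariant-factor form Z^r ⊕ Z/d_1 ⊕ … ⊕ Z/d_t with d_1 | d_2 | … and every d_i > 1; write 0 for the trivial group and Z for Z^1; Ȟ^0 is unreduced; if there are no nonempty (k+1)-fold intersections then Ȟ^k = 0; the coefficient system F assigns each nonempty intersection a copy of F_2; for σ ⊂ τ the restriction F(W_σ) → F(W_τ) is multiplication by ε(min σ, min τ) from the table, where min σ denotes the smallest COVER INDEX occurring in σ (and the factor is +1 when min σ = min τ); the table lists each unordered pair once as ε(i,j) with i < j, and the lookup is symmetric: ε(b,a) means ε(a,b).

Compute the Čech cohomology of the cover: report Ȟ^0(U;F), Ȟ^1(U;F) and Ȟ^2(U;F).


Ȟ^0 ≅ Z/2, Ȟ^1 ≅ Z/2, Ȟ^2 ≅ 0

nerve simplices:
  W1={{p2},{p4},{p2,p3},{p2,p5},{p4,p7},{p2,p3,p5}} W2={{p1},{p3},{p5},{p6},{p2,p3},{p2,p5},{p3,p5},{p3,p6},{p3,p7},{p5,p6},{p2,p3,p5},{p3,p5,p6}} W3={{p1},{p4},{p7},{p3,p7},{p4,p7}}
  W12={{p2,p3},{p2,p5},{p2,p3,p5}} W13={{p4},{p4,p7}} W23={{p1},{p3,p7}}
C dims 3,3; δ0: rk_F2 2
degree 0: 3−2−0 = 1 → Ȟ^0 ≅ Z/2
degree 1: 3−0−2 = 1 → Ȟ^1 ≅ Z/2
degree 2: 0−0−0 = 0 → Ȟ^2 ≅ 0


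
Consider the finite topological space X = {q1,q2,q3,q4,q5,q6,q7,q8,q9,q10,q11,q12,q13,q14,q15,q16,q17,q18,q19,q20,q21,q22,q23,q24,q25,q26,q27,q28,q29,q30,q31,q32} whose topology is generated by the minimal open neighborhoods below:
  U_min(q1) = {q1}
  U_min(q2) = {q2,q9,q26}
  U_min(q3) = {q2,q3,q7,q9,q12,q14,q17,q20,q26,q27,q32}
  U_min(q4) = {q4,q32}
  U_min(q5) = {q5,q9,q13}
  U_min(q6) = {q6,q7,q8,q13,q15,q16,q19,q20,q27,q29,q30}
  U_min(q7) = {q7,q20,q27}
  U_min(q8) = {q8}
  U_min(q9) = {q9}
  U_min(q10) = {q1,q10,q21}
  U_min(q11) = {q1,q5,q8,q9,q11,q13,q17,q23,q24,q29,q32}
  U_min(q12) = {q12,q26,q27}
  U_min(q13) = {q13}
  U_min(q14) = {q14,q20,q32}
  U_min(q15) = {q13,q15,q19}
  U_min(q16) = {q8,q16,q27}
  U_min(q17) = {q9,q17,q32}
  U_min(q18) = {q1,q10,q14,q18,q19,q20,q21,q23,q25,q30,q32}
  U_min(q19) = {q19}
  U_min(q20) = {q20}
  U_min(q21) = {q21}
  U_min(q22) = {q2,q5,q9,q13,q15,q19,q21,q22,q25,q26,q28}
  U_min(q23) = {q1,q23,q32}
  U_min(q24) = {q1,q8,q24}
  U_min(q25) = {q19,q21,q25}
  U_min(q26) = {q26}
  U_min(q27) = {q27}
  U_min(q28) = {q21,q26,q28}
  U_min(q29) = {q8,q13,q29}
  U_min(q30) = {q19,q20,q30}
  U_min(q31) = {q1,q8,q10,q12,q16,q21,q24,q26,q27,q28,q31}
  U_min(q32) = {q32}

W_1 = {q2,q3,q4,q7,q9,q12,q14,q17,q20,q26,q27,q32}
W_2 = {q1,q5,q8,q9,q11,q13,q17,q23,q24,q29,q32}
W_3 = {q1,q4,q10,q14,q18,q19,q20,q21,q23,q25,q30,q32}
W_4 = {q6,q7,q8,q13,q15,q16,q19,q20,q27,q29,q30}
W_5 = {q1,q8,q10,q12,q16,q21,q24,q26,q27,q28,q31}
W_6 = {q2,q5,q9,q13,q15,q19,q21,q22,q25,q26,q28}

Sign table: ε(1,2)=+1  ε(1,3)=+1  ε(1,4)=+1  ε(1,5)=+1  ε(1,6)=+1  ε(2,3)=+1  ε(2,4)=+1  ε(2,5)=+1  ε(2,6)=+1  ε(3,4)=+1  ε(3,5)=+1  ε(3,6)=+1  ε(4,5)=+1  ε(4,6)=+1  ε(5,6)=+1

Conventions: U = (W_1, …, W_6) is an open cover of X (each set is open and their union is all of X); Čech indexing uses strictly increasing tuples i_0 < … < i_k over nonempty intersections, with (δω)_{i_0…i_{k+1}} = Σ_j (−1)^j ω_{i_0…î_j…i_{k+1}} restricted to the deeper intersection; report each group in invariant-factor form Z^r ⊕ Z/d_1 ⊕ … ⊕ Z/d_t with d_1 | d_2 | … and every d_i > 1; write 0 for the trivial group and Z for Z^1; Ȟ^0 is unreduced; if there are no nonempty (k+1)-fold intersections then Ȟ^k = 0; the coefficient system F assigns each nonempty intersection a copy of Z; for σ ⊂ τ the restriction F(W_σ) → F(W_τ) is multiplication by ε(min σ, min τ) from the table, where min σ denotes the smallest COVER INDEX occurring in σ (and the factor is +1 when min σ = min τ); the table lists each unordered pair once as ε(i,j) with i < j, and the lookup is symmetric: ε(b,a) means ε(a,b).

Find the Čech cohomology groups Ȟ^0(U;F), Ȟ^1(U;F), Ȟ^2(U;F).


nonempty intersections:
  W12={q9,q17,q32} W13={q4,q14,q20,q32} W14={q7,q20,q27} W15={q12,q26,q27} W16={q2,q9,q26} W23={q1,q23,q32} W24={q8,q13,q29} W25={q1,q8,q24} W26={q5,q9,q13} W34={q19,q20,q30} W35={q1,q10,q21} W36={q19,q21,q25} W45={q8,q16,q27} W46={q13,q15,q19} W56={q21,q26,q28}
  W123={q32} W126={q9} W134={q20} W145={q27} W156={q26} W235={q1} W245={q8} W246={q13} W346={q19} W356={q21}
C dims 6,15,10; δ0: rk 5, SNF 1^5; δ1: rk 10, SNF 1^9·2
Ȟ^0: (6−5)−0=1 ⇒ Z
Ȟ^1: (15−10)−5=0 ⇒ 0
Ȟ^2: (10−0)−10=0 plus torsion [2] ⇒ Z/2

Ȟ^0 = Z, Ȟ^1 = 0, Ȟ^2 = Z/2


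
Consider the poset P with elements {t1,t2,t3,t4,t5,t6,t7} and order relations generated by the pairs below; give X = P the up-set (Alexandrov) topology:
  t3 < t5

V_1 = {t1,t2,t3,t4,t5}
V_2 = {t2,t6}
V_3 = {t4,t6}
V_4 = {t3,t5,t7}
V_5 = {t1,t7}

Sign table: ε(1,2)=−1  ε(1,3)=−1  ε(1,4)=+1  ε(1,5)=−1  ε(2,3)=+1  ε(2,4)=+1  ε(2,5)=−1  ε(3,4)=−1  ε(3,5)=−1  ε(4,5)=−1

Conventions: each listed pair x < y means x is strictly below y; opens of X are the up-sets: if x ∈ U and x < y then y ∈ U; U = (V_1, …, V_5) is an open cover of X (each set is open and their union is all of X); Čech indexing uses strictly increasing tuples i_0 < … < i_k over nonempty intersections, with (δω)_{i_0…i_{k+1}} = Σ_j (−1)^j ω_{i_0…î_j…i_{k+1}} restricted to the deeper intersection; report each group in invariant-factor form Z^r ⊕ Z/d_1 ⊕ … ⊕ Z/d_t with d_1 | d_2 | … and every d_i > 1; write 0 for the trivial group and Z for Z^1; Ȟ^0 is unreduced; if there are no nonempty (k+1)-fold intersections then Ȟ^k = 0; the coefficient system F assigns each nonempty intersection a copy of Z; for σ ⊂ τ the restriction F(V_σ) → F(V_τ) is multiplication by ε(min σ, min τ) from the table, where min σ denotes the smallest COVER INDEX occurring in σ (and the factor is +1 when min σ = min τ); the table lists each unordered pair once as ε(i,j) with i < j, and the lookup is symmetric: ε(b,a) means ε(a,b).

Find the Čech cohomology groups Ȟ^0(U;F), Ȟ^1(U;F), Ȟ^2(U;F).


intersection data:
  V12={t2} V13={t4} V14={t3,t5} V15={t1} V23={t6} V45={t7}
C dims 5,6; δ0: rk 4, SNF 1^4
Ȟ^0 = (5 − 4) − 0 = 1, so Ȟ^0 ≅ Z
Ȟ^1 = (6 − 0) − 4 = 2, so Ȟ^1 ≅ Z^2
Ȟ^2 = (0 − 0) − 0 = 0, so Ȟ^2 ≅ 0

Ȟ^0(U;F) ≅ Z, Ȟ^1(U;F) ≅ Z^2 and Ȟ^2(U;F) ≅ 0


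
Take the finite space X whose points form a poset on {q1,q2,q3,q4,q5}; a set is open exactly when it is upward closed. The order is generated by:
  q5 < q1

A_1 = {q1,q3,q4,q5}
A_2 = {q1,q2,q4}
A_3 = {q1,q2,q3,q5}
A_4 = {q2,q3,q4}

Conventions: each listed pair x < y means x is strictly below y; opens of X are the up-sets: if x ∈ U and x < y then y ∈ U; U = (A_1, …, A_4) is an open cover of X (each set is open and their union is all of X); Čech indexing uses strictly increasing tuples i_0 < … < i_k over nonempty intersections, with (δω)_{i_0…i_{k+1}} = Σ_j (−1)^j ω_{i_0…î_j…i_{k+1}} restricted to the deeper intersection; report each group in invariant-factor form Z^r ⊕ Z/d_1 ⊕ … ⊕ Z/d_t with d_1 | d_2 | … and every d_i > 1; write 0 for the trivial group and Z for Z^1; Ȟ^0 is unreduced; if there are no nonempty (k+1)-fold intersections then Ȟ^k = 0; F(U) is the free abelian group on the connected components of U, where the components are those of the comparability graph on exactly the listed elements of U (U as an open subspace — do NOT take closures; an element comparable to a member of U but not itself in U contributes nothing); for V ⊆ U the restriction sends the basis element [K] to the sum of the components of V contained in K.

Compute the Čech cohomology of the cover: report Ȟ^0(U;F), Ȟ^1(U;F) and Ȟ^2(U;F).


Ȟ^0 = Z^4,  Ȟ^1 = 0,  Ȟ^2 = 0

nonempty overlaps:
  A12={q1,q4} A13={q1,q3,q5} A14={q3,q4} A23={q1,q2} A24={q2,q4} A34={q2,q3}
  A123={q1} A124={q4} A134={q3} A234={q2}
components per intersection:
  A1: {q1,q5} {q3} {q4}
  A2: {q1} {q2} {q4}
  A3: {q1,q5} {q2} {q3}
  A4: {q2} {q3} {q4}
  A12: {q1} {q4}
  A13: {q1,q5} {q3}
  A14: {q3} {q4}
  A23: {q1} {q2}
  A24: {q2} {q4}
  A34: {q2} {q3}
  A123: {q1}
  A124: {q4}
  A134: {q3}
  A234: {q2}
C dims 12,12,4; δ0: rk 8, SNF 1^8; δ1: rk 4, SNF 1^4
degree 0: 12−8−0 = 4 → Ȟ^0 ≅ Z^4
degree 1: 12−4−8 = 0 → Ȟ^1 ≅ 0
degree 2: 4−0−4 = 0 → Ȟ^2 ≅ 0


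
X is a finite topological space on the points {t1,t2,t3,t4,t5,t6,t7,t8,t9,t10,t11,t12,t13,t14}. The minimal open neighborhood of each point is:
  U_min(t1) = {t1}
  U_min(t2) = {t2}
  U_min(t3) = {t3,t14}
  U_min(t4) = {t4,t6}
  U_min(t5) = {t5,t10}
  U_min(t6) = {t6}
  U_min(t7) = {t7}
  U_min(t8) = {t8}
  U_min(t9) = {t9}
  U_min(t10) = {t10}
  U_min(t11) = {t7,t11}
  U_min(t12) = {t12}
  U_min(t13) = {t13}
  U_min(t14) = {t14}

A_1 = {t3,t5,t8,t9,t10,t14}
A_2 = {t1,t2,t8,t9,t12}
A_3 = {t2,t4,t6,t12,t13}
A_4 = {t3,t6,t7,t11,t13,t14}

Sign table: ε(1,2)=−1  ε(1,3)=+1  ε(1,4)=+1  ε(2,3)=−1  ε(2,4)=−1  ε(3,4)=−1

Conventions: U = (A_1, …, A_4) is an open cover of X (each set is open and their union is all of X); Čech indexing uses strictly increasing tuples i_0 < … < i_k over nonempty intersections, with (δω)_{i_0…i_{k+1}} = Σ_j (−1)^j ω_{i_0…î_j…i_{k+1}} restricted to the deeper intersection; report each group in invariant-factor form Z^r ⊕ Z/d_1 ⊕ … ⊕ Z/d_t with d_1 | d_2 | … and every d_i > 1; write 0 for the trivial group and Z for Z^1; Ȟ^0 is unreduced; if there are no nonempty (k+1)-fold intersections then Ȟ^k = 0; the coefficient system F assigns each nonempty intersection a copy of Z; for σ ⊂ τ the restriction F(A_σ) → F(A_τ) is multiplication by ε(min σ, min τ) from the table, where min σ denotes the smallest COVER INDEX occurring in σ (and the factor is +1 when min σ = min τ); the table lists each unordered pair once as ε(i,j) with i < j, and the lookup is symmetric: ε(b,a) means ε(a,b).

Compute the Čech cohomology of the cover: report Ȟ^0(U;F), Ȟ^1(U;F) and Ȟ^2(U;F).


Ȟ^0 ≅ 0; Ȟ^1 ≅ Z/2; Ȟ^2 ≅ 0

nonempty overlaps:
  A12={t8,t9} A14={t3,t14} A23={t2,t12} A34={t6,t13}
C dims 4,4; δ0: rk 4, SNF 1^3·2
degree 0: 4−4−0 = 0 → Ȟ^0 ≅ 0
degree 1: 4−0−4 = 0 plus torsion [2] → Ȟ^1 ≅ Z/2
degree 2: 0−0−0 = 0 → Ȟ^2 ≅ 0


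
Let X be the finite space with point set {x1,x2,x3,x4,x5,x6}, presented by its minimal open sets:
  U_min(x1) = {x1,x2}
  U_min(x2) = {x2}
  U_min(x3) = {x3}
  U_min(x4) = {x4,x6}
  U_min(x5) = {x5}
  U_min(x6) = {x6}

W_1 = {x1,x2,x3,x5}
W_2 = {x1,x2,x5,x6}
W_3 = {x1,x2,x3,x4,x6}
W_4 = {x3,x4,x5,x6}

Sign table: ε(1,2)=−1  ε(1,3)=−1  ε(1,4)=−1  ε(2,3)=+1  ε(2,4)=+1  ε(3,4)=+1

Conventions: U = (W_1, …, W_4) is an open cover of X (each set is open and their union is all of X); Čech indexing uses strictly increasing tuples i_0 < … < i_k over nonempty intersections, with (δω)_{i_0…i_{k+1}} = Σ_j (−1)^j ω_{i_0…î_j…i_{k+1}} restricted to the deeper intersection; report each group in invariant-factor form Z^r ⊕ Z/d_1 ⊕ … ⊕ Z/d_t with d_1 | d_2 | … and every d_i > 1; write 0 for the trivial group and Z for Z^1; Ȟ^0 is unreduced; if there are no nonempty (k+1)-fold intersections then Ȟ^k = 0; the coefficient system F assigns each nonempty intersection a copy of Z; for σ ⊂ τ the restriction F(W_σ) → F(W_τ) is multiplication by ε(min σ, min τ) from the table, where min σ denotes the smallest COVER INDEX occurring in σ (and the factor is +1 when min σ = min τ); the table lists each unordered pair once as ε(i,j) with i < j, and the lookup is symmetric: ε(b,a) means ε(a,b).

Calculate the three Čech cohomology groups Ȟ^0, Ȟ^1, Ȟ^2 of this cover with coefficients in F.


nerve simplices:
  W12={x1,x2,x5} W13={x1,x2,x3} W14={x3,x5} W23={x1,x2,x6} W24={x5,x6} W34={x3,x4,x6}
  W123={x1,x2} W124={x5} W134={x3} W234={x6}
C dims 4,6,4; δ0: rk 3, SNF 1^3; δ1: rk 3, SNF 1^3
degree 0: 4−3−0 = 1 → Ȟ^0 ≅ Z
degree 1: 6−3−3 = 0 → Ȟ^1 ≅ 0
degree 2: 4−0−3 = 1 → Ȟ^2 ≅ Z

Ȟ^0 = Z; Ȟ^1 = 0; Ȟ^2 = Z


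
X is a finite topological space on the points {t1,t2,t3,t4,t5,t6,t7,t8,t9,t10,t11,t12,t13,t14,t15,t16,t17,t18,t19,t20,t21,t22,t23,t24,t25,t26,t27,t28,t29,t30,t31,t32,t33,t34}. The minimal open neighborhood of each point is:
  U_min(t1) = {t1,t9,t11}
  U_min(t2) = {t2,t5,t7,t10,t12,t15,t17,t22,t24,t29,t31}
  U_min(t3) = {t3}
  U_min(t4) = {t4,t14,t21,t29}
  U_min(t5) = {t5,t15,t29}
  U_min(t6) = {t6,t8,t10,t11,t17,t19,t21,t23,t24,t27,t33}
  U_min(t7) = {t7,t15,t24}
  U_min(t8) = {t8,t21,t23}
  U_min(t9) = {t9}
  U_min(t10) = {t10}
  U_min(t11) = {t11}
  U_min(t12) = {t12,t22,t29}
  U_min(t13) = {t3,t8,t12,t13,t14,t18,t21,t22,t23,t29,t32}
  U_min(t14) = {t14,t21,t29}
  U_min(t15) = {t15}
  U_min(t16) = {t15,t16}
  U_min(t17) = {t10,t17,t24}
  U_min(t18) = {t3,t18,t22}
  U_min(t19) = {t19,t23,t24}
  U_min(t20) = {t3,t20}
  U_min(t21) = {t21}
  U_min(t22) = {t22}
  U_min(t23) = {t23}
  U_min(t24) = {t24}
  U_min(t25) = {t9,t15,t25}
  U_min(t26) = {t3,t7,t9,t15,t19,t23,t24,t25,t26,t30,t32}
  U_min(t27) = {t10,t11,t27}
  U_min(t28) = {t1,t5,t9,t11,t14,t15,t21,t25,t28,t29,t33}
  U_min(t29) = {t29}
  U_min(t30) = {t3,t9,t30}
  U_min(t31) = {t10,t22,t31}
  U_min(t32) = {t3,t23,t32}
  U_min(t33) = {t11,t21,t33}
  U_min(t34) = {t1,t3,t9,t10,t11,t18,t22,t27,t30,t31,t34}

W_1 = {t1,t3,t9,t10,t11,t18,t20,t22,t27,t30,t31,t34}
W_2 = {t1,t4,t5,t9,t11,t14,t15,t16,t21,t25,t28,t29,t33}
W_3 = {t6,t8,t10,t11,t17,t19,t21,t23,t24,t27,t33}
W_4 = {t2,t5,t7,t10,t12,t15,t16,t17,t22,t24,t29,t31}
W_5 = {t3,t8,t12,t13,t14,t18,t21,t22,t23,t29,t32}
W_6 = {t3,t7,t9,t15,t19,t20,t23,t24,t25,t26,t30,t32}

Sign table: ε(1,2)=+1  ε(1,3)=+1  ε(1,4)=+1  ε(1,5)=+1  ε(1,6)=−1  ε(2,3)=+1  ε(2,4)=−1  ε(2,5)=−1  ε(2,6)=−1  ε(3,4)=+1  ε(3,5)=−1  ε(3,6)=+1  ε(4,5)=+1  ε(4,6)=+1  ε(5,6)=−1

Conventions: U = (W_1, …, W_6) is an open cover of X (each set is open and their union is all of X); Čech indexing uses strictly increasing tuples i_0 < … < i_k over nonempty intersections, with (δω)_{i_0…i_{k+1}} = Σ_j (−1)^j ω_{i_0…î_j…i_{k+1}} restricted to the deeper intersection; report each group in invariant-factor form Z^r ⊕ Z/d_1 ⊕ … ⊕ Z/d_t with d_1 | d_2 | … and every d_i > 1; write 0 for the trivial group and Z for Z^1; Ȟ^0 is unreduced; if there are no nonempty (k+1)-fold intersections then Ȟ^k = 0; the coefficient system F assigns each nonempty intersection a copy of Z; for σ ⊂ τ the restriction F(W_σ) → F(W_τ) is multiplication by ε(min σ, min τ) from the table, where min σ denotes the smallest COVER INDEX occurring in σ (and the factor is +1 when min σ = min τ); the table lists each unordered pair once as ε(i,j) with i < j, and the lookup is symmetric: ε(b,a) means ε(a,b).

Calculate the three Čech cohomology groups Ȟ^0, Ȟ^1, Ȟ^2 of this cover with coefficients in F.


Ȟ^0 ≅ 0, Ȟ^1 ≅ Z/2, Ȟ^2 ≅ Z

nonempty intersections:
  W12={t1,t9,t11} W13={t10,t11,t27} W14={t10,t22,t31} W15={t3,t18,t22} W16={t3,t9,t20,t30} W23={t11,t21,t33} W24={t5,t15,t16,t29} W25={t14,t21,t29} W26={t9,t15,t25} W34={t10,t17,t24} W35={t8,t21,t23} W36={t19,t23,t24} W45={t12,t22,t29} W46={t7,t15,t24} W56={t3,t23,t32}
  W123={t11} W126={t9} W134={t10} W145={t22} W156={t3} W235={t21} W245={t29} W246={t15} W346={t24} W356={t23}
C dims 6,15,10; δ0: rk 6, SNF 1^5·2; δ1: rk 9, SNF 1^9
Ȟ^0: (6−6)−0=0 ⇒ 0
Ȟ^1: (15−9)−6=0 plus torsion [2] ⇒ Z/2
Ȟ^2: (10−0)−9=1 ⇒ Z


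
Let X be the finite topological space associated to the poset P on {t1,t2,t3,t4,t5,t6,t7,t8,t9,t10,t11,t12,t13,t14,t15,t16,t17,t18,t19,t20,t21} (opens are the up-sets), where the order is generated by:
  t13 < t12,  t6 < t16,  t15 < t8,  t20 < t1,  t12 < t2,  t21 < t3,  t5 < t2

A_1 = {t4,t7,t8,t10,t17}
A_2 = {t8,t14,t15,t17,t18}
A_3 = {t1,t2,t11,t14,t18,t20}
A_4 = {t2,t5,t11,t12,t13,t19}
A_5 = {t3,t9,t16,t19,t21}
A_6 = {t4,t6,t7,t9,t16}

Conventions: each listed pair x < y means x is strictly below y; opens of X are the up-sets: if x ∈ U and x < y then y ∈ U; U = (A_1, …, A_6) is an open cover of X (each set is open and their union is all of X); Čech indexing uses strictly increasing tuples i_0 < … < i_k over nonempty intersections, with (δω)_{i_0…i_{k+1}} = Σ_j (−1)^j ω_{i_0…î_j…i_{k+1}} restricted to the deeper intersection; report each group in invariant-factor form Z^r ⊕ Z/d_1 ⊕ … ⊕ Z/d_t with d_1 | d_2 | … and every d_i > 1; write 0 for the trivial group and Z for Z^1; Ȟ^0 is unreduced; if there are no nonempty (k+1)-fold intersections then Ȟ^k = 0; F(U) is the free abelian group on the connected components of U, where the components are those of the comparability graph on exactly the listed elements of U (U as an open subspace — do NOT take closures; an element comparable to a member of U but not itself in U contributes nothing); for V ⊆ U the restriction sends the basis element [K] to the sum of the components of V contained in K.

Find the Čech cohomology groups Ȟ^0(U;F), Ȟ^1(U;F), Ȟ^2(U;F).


Ȟ^0 = Z^14, Ȟ^1 = 0, Ȟ^2 = 0

intersection data:
  A12={t8,t17} A16={t4,t7} A23={t14,t18} A34={t2,t11} A45={t19} A56={t9,t16}
components per intersection:
  A1: {t4} {t7} {t8} {t10} {t17}
  A2: {t8,t15} {t14} {t17} {t18}
  A3: {t1,t20} {t2} {t11} {t14} {t18}
  A4: {t2,t5,t12,t13} {t11} {t19}
  A5: {t3,t21} {t9} {t16} {t19}
  A6: {t4} {t6,t16} {t7} {t9}
  A12: {t8} {t17}
  A16: {t4} {t7}
  A23: {t14} {t18}
  A34: {t2} {t11}
  A45: {t19}
  A56: {t9} {t16}
C dims 25,11; δ0: rk 11, SNF 1^11
Ȟ^0 = (25 − 11) − 0 = 14, so Ȟ^0 ≅ Z^14
Ȟ^1 = (11 − 0) − 11 = 0, so Ȟ^1 ≅ 0
Ȟ^2 = (0 − 0) − 0 = 0, so Ȟ^2 ≅ 0


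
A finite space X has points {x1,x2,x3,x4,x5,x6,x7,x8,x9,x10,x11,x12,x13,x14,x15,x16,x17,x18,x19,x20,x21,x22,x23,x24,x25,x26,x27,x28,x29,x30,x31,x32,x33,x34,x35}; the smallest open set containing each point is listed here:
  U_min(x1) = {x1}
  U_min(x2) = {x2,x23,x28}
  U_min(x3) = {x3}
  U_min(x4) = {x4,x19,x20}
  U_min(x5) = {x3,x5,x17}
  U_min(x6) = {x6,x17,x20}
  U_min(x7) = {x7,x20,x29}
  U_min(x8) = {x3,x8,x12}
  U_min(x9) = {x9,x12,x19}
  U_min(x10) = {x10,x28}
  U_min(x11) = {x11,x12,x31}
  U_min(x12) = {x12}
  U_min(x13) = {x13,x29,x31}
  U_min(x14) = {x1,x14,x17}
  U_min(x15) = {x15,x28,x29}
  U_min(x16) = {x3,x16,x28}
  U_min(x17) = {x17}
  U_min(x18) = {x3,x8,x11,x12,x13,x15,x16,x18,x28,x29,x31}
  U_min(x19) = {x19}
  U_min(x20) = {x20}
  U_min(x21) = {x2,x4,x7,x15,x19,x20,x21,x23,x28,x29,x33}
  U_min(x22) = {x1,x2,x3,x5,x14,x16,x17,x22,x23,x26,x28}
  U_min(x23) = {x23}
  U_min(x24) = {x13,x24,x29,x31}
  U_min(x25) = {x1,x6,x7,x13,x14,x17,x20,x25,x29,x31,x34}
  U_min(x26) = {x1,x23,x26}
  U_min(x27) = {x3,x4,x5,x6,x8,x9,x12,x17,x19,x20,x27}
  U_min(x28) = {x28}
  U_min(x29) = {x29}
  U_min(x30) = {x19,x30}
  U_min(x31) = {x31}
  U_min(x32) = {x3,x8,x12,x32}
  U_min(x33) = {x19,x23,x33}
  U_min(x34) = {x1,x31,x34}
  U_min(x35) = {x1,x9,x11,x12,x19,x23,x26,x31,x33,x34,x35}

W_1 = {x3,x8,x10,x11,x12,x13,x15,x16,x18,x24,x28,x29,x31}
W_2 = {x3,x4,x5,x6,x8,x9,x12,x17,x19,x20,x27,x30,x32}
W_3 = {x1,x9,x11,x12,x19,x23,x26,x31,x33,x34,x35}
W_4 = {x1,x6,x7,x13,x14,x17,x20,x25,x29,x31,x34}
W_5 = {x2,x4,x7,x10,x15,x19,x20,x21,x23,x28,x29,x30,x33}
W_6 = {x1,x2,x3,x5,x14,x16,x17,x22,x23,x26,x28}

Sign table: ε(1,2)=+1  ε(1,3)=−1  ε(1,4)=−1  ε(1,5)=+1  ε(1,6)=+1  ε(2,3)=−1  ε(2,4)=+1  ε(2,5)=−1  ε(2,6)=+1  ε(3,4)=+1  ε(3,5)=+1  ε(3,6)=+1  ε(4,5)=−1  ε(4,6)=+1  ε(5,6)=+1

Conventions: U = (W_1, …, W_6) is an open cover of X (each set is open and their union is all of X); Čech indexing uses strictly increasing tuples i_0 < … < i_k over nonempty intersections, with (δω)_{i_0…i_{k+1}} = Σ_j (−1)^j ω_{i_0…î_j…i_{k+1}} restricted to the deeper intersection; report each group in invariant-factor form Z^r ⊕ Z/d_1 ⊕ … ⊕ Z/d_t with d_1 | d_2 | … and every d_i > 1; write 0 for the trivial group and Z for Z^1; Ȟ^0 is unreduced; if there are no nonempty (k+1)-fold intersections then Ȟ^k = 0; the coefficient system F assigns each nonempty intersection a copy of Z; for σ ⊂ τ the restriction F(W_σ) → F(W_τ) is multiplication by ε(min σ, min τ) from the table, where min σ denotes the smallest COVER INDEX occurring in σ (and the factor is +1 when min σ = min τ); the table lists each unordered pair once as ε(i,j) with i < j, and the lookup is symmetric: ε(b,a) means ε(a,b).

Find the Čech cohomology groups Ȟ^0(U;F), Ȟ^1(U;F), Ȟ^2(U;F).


nerve of the cover:
  W12={x3,x8,x12} W13={x11,x12,x31} W14={x13,x29,x31} W15={x10,x15,x28,x29} W16={x3,x16,x28} W23={x9,x12,x19} W24={x6,x17,x20} W25={x4,x19,x20,x30} W26={x3,x5,x17} W34={x1,x31,x34} W35={x19,x23,x33} W36={x1,x23,x26} W45={x7,x20,x29} W46={x1,x14,x17} W56={x2,x23,x28}
  W123={x12} W126={x3} W134={x31} W145={x29} W156={x28} W235={x19} W245={x20} W246={x17} W346={x1} W356={x23}
C dims 6,15,10; δ0: rk 6, SNF 1^5·2; δ1: rk 9, SNF 1^9
Ȟ^0 = (6 − 6) − 0 = 0, so Ȟ^0 ≅ 0
Ȟ^1 = (15 − 9) − 6 = 0 plus torsion [2], so Ȟ^1 ≅ Z/2
Ȟ^2 = (10 − 0) − 9 = 1, so Ȟ^2 ≅ Z

Ȟ^0 ≅ 0,  Ȟ^1 ≅ Z/2,  Ȟ^2 ≅ Z


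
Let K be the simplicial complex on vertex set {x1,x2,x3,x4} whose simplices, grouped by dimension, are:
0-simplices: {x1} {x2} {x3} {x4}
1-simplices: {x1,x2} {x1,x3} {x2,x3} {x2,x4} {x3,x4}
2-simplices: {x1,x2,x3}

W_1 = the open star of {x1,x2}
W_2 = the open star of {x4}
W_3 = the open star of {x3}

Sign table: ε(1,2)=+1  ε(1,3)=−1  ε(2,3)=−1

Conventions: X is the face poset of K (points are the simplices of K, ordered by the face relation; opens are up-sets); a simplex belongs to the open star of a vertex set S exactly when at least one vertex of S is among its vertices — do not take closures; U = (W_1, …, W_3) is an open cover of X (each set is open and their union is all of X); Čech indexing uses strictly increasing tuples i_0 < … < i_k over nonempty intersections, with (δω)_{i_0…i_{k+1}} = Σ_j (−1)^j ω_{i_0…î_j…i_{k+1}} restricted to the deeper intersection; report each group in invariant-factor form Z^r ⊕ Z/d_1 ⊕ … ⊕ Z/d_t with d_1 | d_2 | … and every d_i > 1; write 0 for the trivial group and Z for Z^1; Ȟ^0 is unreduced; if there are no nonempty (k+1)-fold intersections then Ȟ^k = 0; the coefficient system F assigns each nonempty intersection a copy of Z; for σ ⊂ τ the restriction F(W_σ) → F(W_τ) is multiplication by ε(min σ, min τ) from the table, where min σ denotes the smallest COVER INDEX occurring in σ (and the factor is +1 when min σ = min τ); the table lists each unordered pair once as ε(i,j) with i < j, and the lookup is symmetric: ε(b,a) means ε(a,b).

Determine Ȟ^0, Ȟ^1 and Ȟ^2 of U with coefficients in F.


Ȟ^0 ≅ Z; Ȟ^1 ≅ Z; Ȟ^2 ≅ 0

intersection data:
  W1={{x1},{x2},{x1,x2},{x1,x3},{x2,x3},{x2,x4},{x1,x2,x3}} W2={{x4},{x2,x4},{x3,x4}} W3={{x3},{x1,x3},{x2,x3},{x3,x4},{x1,x2,x3}}
  W12={{x2,x4}} W13={{x1,x3},{x2,x3},{x1,x2,x3}} W23={{x3,x4}}
C dims 3,3; δ0: rk 2, SNF 1^2
Ȟ^0 = (3 − 2) − 0 = 1, so Ȟ^0 ≅ Z
Ȟ^1 = (3 − 0) − 2 = 1, so Ȟ^1 ≅ Z
Ȟ^2 = (0 − 0) − 0 = 0, so Ȟ^2 ≅ 0


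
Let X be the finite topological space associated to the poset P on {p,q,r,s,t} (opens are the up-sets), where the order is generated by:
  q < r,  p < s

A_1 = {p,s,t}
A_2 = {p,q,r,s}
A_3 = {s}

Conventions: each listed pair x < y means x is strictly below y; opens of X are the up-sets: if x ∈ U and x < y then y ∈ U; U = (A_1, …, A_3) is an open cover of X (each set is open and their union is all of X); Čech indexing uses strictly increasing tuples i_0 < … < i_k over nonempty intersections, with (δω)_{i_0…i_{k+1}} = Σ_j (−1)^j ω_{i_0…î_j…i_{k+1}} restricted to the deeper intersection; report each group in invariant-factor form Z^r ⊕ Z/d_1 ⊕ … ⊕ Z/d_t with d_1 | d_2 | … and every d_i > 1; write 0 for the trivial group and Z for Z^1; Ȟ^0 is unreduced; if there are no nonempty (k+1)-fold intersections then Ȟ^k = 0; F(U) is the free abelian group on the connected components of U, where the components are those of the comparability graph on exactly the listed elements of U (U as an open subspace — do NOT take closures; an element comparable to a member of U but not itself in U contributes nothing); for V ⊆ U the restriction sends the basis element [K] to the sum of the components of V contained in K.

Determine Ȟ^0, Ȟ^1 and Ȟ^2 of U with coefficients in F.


intersection data:
  A12={p,s} A13={s} A23={s}
  A123={s}
components per intersection:
  A1: {p,s} {t}
  A2: {p,s} {q,r}
  A3: {s}
  A12: {p,s}
  A13: {s}
  A23: {s}
  A123: {s}
C dims 5,3,1; δ0: rk 2, SNF 1^2; δ1: rk 1, SNF 1^1
Ȟ^0 = (5 − 2) − 0 = 3, so Ȟ^0 ≅ Z^3
Ȟ^1 = (3 − 1) − 2 = 0, so Ȟ^1 ≅ 0
Ȟ^2 = (1 − 0) − 1 = 0, so Ȟ^2 ≅ 0

Ȟ^0(U;F) ≅ Z^3, Ȟ^1(U;F) ≅ 0, Ȟ^2(U;F) ≅ 0


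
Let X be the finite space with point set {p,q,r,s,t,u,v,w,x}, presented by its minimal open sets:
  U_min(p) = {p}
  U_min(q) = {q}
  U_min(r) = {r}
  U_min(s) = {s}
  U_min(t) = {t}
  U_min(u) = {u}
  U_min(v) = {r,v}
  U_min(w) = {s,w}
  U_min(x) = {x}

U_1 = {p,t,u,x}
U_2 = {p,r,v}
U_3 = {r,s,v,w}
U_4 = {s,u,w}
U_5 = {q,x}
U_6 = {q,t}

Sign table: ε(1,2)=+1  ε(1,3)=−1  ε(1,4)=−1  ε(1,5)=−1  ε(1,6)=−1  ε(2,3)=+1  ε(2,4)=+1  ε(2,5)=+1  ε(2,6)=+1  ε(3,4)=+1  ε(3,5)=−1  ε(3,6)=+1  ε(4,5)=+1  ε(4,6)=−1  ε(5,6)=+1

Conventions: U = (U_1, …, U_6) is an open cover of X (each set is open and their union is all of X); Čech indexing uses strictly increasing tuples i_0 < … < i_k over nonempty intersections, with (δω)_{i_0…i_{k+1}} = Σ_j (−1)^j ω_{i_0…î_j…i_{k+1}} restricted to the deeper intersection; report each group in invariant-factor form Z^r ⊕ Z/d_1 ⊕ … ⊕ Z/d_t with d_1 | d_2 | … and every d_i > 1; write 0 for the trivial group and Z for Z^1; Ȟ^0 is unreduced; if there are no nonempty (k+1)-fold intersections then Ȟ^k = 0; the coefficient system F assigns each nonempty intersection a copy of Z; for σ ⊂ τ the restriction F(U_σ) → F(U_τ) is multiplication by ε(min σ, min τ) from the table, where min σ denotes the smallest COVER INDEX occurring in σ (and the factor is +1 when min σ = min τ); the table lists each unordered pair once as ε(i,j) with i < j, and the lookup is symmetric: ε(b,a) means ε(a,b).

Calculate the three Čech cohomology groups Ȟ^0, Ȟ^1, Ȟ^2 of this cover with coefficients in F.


Ȟ^0 ≅ 0; Ȟ^1 ≅ Z ⊕ Z/2; Ȟ^2 ≅ 0

intersection data:
  U12={p} U14={u} U15={x} U16={t} U23={r,v} U34={s,w} U56={q}
C dims 6,7; δ0: rk 6, SNF 1^5·2
Ȟ^0 = (6 − 6) − 0 = 0, so Ȟ^0 ≅ 0
Ȟ^1 = (7 − 0) − 6 = 1 plus torsion [2], so Ȟ^1 ≅ Z ⊕ Z/2
Ȟ^2 = (0 − 0) − 0 = 0, so Ȟ^2 ≅ 0


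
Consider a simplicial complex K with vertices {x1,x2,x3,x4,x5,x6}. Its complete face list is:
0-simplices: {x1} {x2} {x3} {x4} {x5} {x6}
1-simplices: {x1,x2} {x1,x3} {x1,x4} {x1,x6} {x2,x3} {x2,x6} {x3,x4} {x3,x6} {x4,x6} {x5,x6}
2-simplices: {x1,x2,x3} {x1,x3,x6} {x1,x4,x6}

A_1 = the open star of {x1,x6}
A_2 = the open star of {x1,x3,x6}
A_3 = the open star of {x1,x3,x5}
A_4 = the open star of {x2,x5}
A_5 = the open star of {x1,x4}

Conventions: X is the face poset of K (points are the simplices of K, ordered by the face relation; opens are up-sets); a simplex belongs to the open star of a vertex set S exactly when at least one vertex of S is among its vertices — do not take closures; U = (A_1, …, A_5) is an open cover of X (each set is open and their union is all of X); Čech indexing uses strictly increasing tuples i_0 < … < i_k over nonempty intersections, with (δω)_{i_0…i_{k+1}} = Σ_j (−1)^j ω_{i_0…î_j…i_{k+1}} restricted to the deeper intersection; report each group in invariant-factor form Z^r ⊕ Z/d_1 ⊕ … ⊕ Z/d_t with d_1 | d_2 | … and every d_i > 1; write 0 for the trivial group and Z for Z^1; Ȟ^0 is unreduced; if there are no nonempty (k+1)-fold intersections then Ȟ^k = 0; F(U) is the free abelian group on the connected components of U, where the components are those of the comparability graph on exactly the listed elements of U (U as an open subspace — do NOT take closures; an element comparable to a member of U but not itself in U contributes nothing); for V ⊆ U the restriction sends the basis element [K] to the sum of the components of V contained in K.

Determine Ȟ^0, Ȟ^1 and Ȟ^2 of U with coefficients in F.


cover nerve:
  A1={{x1},{x6},{x1,x2},{x1,x3},{x1,x4},{x1,x6},{x2,x6},{x3,x6},{x4,x6},{x5,x6},{x1,x2,x3},{x1,x3,x6},{x1,x4,x6}} A2={{x1},{x3},{x6},{x1,x2},{x1,x3},{x1,x4},{x1,x6},{x2,x3},{x2,x6},{x3,x4},{x3,x6},{x4,x6},{x5,x6},{x1,x2,x3},{x1,x3,x6},{x1,x4,x6}} A3={{x1},{x3},{x5},{x1,x2},{x1,x3},{x1,x4},{x1,x6},{x2,x3},{x3,x4},{x3,x6},{x5,x6},{x1,x2,x3},{x1,x3,x6},{x1,x4,x6}} A4={{x2},{x5},{x1,x2},{x2,x3},{x2,x6},{x5,x6},{x1,x2,x3}} A5={{x1},{x4},{x1,x2},{x1,x3},{x1,x4},{x1,x6},{x3,x4},{x4,x6},{x1,x2,x3},{x1,x3,x6},{x1,x4,x6}}
  A12={{x1},{x6},{x1,x2},{x1,x3},{x1,x4},{x1,x6},{x2,x6},{x3,x6},{x4,x6},{x5,x6},{x1,x2,x3},{x1,x3,x6},{x1,x4,x6}} A13={{x1},{x1,x2},{x1,x3},{x1,x4},{x1,x6},{x3,x6},{x5,x6},{x1,x2,x3},{x1,x3,x6},{x1,x4,x6}} A14={{x1,x2},{x2,x6},{x5,x6},{x1,x2,x3}} A15={{x1},{x1,x2},{x1,x3},{x1,x4},{x1,x6},{x4,x6},{x1,x2,x3},{x1,x3,x6},{x1,x4,x6}} A23={{x1},{x3},{x1,x2},{x1,x3},{x1,x4},{x1,x6},{x2,x3},{x3,x4},{x3,x6},{x5,x6},{x1,x2,x3},{x1,x3,x6},{x1,x4,x6}} A24={{x1,x2},{x2,x3},{x2,x6},{x5,x6},{x1,x2,x3}} A25={{x1},{x1,x2},{x1,x3},{x1,x4},{x1,x6},{x3,x4},{x4,x6},{x1,x2,x3},{x1,x3,x6},{x1,x4,x6}} A34={{x5},{x1,x2},{x2,x3},{x5,x6},{x1,x2,x3}} A35={{x1},{x1,x2},{x1,x3},{x1,x4},{x1,x6},{x3,x4},{x1,x2,x3},{x1,x3,x6},{x1,x4,x6}} A45={{x1,x2},{x1,x2,x3}}
  A123={{x1},{x1,x2},{x1,x3},{x1,x4},{x1,x6},{x3,x6},{x5,x6},{x1,x2,x3},{x1,x3,x6},{x1,x4,x6}} A124={{x1,x2},{x2,x6},{x5,x6},{x1,x2,x3}} A125={{x1},{x1,x2},{x1,x3},{x1,x4},{x1,x6},{x4,x6},{x1,x2,x3},{x1,x3,x6},{x1,x4,x6}} A134={{x1,x2},{x5,x6},{x1,x2,x3}} A135={{x1},{x1,x2},{x1,x3},{x1,x4},{x1,x6},{x1,x2,x3},{x1,x3,x6},{x1,x4,x6}} A145={{x1,x2},{x1,x2,x3}} A234={{x1,x2},{x2,x3},{x5,x6},{x1,x2,x3}} A235={{x1},{x1,x2},{x1,x3},{x1,x4},{x1,x6},{x3,x4},{x1,x2,x3},{x1,x3,x6},{x1,x4,x6}} A245={{x1,x2},{x1,x2,x3}} A345={{x1,x2},{x1,x2,x3}}
  A1234={{x1,x2},{x5,x6},{x1,x2,x3}} A1235={{x1},{x1,x2},{x1,x3},{x1,x4},{x1,x6},{x1,x2,x3},{x1,x3,x6},{x1,x4,x6}} A1245={{x1,x2},{x1,x2,x3}} A1345={{x1,x2},{x1,x2,x3}} A2345={{x1,x2},{x1,x2,x3}}
  A12345={{x1,x2},{x1,x2,x3}}
components per intersection:
  A1: {{x1},{x6},{x1,x2},{x1,x3},{x1,x4},{x1,x6},{x2,x6},{x3,x6},{x4,x6},{x5,x6},{x1,x2,x3},{x1,x3,x6},{x1,x4,x6}}
  A2: {{x1},{x3},{x6},{x1,x2},{x1,x3},{x1,x4},{x1,x6},{x2,x3},{x2,x6},{x3,x4},{x3,x6},{x4,x6},{x5,x6},{x1,x2,x3},{x1,x3,x6},{x1,x4,x6}}
  A3: {{x1},{x3},{x1,x2},{x1,x3},{x1,x4},{x1,x6},{x2,x3},{x3,x4},{x3,x6},{x1,x2,x3},{x1,x3,x6},{x1,x4,x6}} {{x5},{x5,x6}}
  A4: {{x2},{x1,x2},{x2,x3},{x2,x6},{x1,x2,x3}} {{x5},{x5,x6}}
  A5: {{x1},{x4},{x1,x2},{x1,x3},{x1,x4},{x1,x6},{x3,x4},{x4,x6},{x1,x2,x3},{x1,x3,x6},{x1,x4,x6}}
  A12: {{x1},{x6},{x1,x2},{x1,x3},{x1,x4},{x1,x6},{x2,x6},{x3,x6},{x4,x6},{x5,x6},{x1,x2,x3},{x1,x3,x6},{x1,x4,x6}}
  A13: {{x1},{x1,x2},{x1,x3},{x1,x4},{x1,x6},{x3,x6},{x1,x2,x3},{x1,x3,x6},{x1,x4,x6}} {{x5,x6}}
  A14: {{x1,x2},{x1,x2,x3}} {{x2,x6}} {{x5,x6}}
  A15: {{x1},{x1,x2},{x1,x3},{x1,x4},{x1,x6},{x4,x6},{x1,x2,x3},{x1,x3,x6},{x1,x4,x6}}
  A23: {{x1},{x3},{x1,x2},{x1,x3},{x1,x4},{x1,x6},{x2,x3},{x3,x4},{x3,x6},{x1,x2,x3},{x1,x3,x6},{x1,x4,x6}} {{x5,x6}}
  A24: {{x1,x2},{x2,x3},{x1,x2,x3}} {{x2,x6}} {{x5,x6}}
  A25: {{x1},{x1,x2},{x1,x3},{x1,x4},{x1,x6},{x4,x6},{x1,x2,x3},{x1,x3,x6},{x1,x4,x6}} {{x3,x4}}
  A34: {{x5},{x5,x6}} {{x1,x2},{x2,x3},{x1,x2,x3}}
  A35: {{x1},{x1,x2},{x1,x3},{x1,x4},{x1,x6},{x1,x2,x3},{x1,x3,x6},{x1,x4,x6}} {{x3,x4}}
  A45: {{x1,x2},{x1,x2,x3}}
  A123: {{x1},{x1,x2},{x1,x3},{x1,x4},{x1,x6},{x3,x6},{x1,x2,x3},{x1,x3,x6},{x1,x4,x6}} {{x5,x6}}
  A124: {{x1,x2},{x1,x2,x3}} {{x2,x6}} {{x5,x6}}
  A125: {{x1},{x1,x2},{x1,x3},{x1,x4},{x1,x6},{x4,x6},{x1,x2,x3},{x1,x3,x6},{x1,x4,x6}}
  A134: {{x1,x2},{x1,x2,x3}} {{x5,x6}}
  A135: {{x1},{x1,x2},{x1,x3},{x1,x4},{x1,x6},{x1,x2,x3},{x1,x3,x6},{x1,x4,x6}}
  A145: {{x1,x2},{x1,x2,x3}}
  A234: {{x1,x2},{x2,x3},{x1,x2,x3}} {{x5,x6}}
  A235: {{x1},{x1,x2},{x1,x3},{x1,x4},{x1,x6},{x1,x2,x3},{x1,x3,x6},{x1,x4,x6}} {{x3,x4}}
  A245: {{x1,x2},{x1,x2,x3}}
  A345: {{x1,x2},{x1,x2,x3}}
  A1234: {{x1,x2},{x1,x2,x3}} {{x5,x6}}
  A1235: {{x1},{x1,x2},{x1,x3},{x1,x4},{x1,x6},{x1,x2,x3},{x1,x3,x6},{x1,x4,x6}}
  A1245: {{x1,x2},{x1,x2,x3}}
  A1345: {{x1,x2},{x1,x2,x3}}
  A2345: {{x1,x2},{x1,x2,x3}}
  A12345: {{x1,x2},{x1,x2,x3}}
C dims 7,19,16,6; δ0: rk 6, SNF 1^6; δ1: rk 11, SNF 1^11; δ2: rk 5, SNF 1^5
Ȟ^0: (7−6)−0=1 ⇒ Z
Ȟ^1: (19−11)−6=2 ⇒ Z^2
Ȟ^2: (16−5)−11=0 ⇒ 0

Ȟ^0 ≅ Z, Ȟ^1 ≅ Z^2, Ȟ^2 ≅ 0


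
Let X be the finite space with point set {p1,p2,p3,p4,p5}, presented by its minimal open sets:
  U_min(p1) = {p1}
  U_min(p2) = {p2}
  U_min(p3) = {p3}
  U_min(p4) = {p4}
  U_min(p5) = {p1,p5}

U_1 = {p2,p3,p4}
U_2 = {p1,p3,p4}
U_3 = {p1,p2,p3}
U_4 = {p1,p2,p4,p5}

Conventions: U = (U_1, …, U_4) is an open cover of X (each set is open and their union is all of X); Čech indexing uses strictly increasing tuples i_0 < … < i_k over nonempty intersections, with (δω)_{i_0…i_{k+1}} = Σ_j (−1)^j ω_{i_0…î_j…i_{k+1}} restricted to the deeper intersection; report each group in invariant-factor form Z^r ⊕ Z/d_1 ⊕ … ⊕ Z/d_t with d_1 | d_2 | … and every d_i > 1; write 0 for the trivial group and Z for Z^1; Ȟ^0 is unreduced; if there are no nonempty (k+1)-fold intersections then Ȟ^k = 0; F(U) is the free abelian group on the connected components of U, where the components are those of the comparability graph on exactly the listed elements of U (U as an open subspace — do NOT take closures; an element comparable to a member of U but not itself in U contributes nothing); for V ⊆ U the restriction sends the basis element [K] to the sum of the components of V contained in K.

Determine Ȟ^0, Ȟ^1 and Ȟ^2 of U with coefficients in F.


intersection data:
  U12={p3,p4} U13={p2,p3} U14={p2,p4} U23={p1,p3} U24={p1,p4} U34={p1,p2}
  U123={p3} U124={p4} U134={p2} U234={p1}
components per intersection:
  U1: {p2} {p3} {p4}
  U2: {p1} {p3} {p4}
  U3: {p1} {p2} {p3}
  U4: {p1,p5} {p2} {p4}
  U12: {p3} {p4}
  U13: {p2} {p3}
  U14: {p2} {p4}
  U23: {p1} {p3}
  U24: {p1} {p4}
  U34: {p1} {p2}
  U123: {p3}
  U124: {p4}
  U134: {p2}
  U234: {p1}
C dims 12,12,4; δ0: rk 8, SNF 1^8; δ1: rk 4, SNF 1^4
Ȟ^0 = (12 − 8) − 0 = 4, so Ȟ^0 ≅ Z^4
Ȟ^1 = (12 − 4) − 8 = 0, so Ȟ^1 ≅ 0
Ȟ^2 = (4 − 0) − 4 = 0, so Ȟ^2 ≅ 0

Ȟ^0 = Z^4, Ȟ^1 = 0, Ȟ^2 = 0


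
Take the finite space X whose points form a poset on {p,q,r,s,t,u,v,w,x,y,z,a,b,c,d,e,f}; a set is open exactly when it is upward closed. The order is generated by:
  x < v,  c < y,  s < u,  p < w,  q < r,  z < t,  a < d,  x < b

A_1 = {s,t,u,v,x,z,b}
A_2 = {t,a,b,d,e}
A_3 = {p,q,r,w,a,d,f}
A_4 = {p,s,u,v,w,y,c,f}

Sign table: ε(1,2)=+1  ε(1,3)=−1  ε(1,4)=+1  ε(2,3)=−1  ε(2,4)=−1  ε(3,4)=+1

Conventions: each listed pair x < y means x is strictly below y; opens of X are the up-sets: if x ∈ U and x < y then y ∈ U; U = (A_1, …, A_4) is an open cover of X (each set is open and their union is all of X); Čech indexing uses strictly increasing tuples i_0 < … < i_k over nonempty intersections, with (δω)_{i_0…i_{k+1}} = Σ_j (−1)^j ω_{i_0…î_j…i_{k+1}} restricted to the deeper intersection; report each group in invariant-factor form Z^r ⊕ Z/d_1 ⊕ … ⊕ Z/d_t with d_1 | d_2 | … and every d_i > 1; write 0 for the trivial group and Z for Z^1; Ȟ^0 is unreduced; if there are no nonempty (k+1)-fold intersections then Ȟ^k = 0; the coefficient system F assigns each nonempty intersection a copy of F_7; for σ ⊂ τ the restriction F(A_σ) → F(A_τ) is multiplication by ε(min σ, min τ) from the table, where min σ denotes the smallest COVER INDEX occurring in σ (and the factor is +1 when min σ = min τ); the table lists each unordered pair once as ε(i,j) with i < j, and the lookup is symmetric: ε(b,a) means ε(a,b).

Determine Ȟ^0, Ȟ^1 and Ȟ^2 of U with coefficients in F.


Ȟ^0(U;F) ≅ 0,  Ȟ^1(U;F) ≅ 0,  Ȟ^2(U;F) ≅ 0

nonempty overlaps:
  A12={t,b} A14={s,u,v} A23={a,d} A34={p,w,f}
C dims 4,4; δ0: rk_F7 4
degree 0: 4−4−0 = 0 → Ȟ^0 ≅ 0
degree 1: 4−0−4 = 0 → Ȟ^1 ≅ 0
degree 2: 0−0−0 = 0 → Ȟ^2 ≅ 0


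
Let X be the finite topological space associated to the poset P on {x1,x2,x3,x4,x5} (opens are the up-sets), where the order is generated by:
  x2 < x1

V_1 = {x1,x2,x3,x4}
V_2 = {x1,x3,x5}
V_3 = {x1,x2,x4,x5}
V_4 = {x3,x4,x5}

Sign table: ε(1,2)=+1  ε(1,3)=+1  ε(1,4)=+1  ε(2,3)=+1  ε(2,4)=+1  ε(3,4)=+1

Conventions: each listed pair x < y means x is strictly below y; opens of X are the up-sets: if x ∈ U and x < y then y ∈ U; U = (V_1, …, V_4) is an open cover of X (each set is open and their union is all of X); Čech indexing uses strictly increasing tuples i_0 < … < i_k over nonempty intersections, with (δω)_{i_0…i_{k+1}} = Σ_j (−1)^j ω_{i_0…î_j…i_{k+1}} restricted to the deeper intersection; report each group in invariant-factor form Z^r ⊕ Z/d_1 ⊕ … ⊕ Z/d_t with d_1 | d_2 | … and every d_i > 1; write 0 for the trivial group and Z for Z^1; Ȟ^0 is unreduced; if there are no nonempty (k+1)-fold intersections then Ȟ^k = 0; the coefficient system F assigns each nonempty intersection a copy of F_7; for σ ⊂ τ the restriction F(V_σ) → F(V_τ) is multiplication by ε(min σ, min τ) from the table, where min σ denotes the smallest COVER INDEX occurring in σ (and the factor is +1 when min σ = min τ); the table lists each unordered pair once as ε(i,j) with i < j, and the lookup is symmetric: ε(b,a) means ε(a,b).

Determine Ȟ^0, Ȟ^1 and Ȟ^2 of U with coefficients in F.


cover nerve:
  V12={x1,x3} V13={x1,x2,x4} V14={x3,x4} V23={x1,x5} V24={x3,x5} V34={x4,x5}
  V123={x1} V124={x3} V134={x4} V234={x5}
C dims 4,6,4; δ0: rk_F7 3; δ1: rk_F7 3
Ȟ^0: (4−3)−0=1 ⇒ Z/7
Ȟ^1: (6−3)−3=0 ⇒ 0
Ȟ^2: (4−0)−3=1 ⇒ Z/7

Ȟ^0 ≅ Z/7, Ȟ^1 ≅ 0, Ȟ^2 ≅ Z/7


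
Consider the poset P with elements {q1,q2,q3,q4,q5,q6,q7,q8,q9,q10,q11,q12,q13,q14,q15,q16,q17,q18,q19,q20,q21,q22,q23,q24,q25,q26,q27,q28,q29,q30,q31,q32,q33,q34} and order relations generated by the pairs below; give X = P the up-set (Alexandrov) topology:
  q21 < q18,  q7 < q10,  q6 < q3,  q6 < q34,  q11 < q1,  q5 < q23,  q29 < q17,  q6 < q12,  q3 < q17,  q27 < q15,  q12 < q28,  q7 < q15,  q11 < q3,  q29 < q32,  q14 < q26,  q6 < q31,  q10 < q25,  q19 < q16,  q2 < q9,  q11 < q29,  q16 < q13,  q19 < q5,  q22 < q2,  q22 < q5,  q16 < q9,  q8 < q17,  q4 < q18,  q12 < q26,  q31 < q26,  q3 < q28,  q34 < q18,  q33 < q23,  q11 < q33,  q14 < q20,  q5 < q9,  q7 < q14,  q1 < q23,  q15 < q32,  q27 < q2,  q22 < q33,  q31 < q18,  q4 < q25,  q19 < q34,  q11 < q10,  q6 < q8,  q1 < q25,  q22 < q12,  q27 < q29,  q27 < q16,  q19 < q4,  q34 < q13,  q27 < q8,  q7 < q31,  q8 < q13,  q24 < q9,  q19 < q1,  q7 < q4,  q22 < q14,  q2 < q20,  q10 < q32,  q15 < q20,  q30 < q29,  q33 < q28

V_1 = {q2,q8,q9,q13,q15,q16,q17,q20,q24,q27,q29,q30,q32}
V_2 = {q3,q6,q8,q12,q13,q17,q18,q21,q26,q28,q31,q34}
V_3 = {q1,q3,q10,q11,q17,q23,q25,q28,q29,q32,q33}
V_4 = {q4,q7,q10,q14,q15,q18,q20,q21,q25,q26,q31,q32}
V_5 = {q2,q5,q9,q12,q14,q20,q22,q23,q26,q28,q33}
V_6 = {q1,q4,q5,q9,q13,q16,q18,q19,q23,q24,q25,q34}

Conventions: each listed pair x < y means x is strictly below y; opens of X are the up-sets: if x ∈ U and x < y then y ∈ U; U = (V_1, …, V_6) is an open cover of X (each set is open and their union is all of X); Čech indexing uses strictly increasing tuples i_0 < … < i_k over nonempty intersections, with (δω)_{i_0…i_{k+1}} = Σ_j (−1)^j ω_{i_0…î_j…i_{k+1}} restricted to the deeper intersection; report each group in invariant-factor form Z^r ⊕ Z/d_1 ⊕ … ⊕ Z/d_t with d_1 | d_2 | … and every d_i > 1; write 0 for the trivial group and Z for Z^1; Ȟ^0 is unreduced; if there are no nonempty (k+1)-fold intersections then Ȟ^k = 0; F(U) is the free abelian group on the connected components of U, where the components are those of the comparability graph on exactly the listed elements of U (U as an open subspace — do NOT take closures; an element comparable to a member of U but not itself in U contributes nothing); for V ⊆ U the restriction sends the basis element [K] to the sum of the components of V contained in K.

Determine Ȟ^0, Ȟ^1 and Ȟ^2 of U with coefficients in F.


Ȟ^0 ≅ Z; Ȟ^1 ≅ 0; Ȟ^2 ≅ Z/2

nonempty overlaps:
  V12={q8,q13,q17} V13={q17,q29,q32} V14={q15,q20,q32} V15={q2,q9,q20} V16={q9,q13,q16,q24} V23={q3,q17,q28} V24={q18,q21,q26,q31} V25={q12,q26,q28} V26={q13,q18,q34} V34={q10,q25,q32} V35={q23,q28,q33} V36={q1,q23,q25} V45={q14,q20,q26} V46={q4,q18,q25} V56={q5,q9,q23}
  V123={q17} V126={q13} V134={q32} V145={q20} V156={q9} V235={q28} V245={q26} V246={q18} V346={q25} V356={q23}
components per intersection:
  V1: {q2,q8,q9,q13,q15,q16,q17,q20,q24,q27,q29,q30,q32}
  V2: {q3,q6,q8,q12,q13,q17,q18,q21,q26,q28,q31,q34}
  V3: {q1,q3,q10,q11,q17,q23,q25,q28,q29,q32,q33}
  V4: {q4,q7,q10,q14,q15,q18,q20,q21,q25,q26,q31,q32}
  V5: {q2,q5,q9,q12,q14,q20,q22,q23,q26,q28,q33}
  V6: {q1,q4,q5,q9,q13,q16,q18,q19,q23,q24,q25,q34}
  V12: {q8,q13,q17}
  V13: {q17,q29,q32}
  V14: {q15,q20,q32}
  V15: {q2,q9,q20}
  V16: {q9,q13,q16,q24}
  V23: {q3,q17,q28}
  V24: {q18,q21,q26,q31}
  V25: {q12,q26,q28}
  V26: {q13,q18,q34}
  V34: {q10,q25,q32}
  V35: {q23,q28,q33}
  V36: {q1,q23,q25}
  V45: {q14,q20,q26}
  V46: {q4,q18,q25}
  V56: {q5,q9,q23}
  V123: {q17}
  V126: {q13}
  V134: {q32}
  V145: {q20}
  V156: {q9}
  V235: {q28}
  V245: {q26}
  V246: {q18}
  V346: {q25}
  V356: {q23}
C dims 6,15,10; δ0: rk 5, SNF 1^5; δ1: rk 10, SNF 1^9·2
degree 0: 6−5−0 = 1 → Ȟ^0 ≅ Z
degree 1: 15−10−5 = 0 → Ȟ^1 ≅ 0
degree 2: 10−0−10 = 0 plus torsion [2] → Ȟ^2 ≅ Z/2
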